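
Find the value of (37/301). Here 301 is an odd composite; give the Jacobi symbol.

Reciprocity: 37 ≡ 1 and 301 ≡ 1 (mod 4), so (37/301) = +(301/37).
Reduce top mod 37: now compute (5/37).
Reciprocity: 5 ≡ 1 and 37 ≡ 1 (mod 4), so (5/37) = +(37/5).
Reduce top mod 5: now compute (2/5).
Pull out 2: since 5 ≡ 5 (mod 8), (2/5) = -1.
Reached (1/5) = 1. Collecting the sign flips along the way, the symbol is -1.

-1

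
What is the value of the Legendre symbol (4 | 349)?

Euler's criterion: (4/349) ≡ 4^174 (mod 349).
4^2 ≡ 16 (mod 349)
4^4 ≡ 256 (mod 349)
4^8 ≡ 273 (mod 349)
4^16 ≡ 192 (mod 349)
4^32 ≡ 219 (mod 349)
4^64 ≡ 148 (mod 349)
4^128 ≡ 266 (mod 349)
4^174 = 4^(128+32+8+4+2) ≡ 1 (mod 349).
Result is 1, so (4/349) = 1.

1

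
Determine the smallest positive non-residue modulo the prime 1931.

(2/1931) = −1, so 2 is the smallest positive non-residue mod 1931.

2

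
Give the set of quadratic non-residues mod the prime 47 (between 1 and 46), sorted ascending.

Square k = 1,…,23 (k and 47−k give the same square):
1²=1, 2²=4, 3²=9, 4²=16, 5²=25, 6²=36, 7²≡2, 8²≡17, 9²≡34, 10²≡6, 11²≡27, 12²≡3, 13²≡28, 14²≡8, 15²≡37, 16²≡21, 17²≡7, 18²≡42, 19²≡32, 20²≡24, 21²≡18, 22²≡14, 23²≡12 (mod 47).
The residues are {1, 2, 3, 4, 6, 7, 8, 9, 12, 14, 16, 17, 18, 21, 24, 25, 27, 28, 32, 34, 36, 37, 42}; the non-residues are the remaining 23 nonzero classes.

5,10,11,13,15,19,20,22,23,26,29,30,31,33,35,38,39,40,41,43,44,45,46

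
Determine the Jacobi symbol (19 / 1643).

Reciprocity: 19 ≡ 3 and 1643 ≡ 3 (mod 4), so (19/1643) = −(1643/19).
Reduce top mod 19: now compute (9/19).
Reciprocity: 9 ≡ 1 and 19 ≡ 3 (mod 4), so (9/19) = +(19/9).
Reduce top mod 9: now compute (1/9).
Reached (1/9) = 1. Collecting the sign flips along the way, the symbol is -1.

-1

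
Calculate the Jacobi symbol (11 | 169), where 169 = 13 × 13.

Reciprocity: 11 ≡ 3 and 169 ≡ 1 (mod 4), so (11/169) = +(169/11).
Reduce top mod 11: now compute (4/11).
Pull out 2^2: since 11 ≡ 3 (mod 8), (2/11) = -1, so (2/11)^2 = +1.
Reached (1/11) = 1. Collecting the sign flips along the way, the symbol is +1.

1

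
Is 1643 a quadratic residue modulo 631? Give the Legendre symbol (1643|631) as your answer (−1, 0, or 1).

-1

First reduce: 1643 ≡ 381 (mod 631).
Reciprocity: 381 ≡ 1 and 631 ≡ 3 (mod 4), so (381/631) = +(631/381).
Reduce top mod 381: now compute (250/381).
Pull out 2: since 381 ≡ 5 (mod 8), (2/381) = -1.
Reciprocity: 125 ≡ 1 and 381 ≡ 1 (mod 4), so (125/381) = +(381/125).
Reduce top mod 125: now compute (6/125).
Pull out 2: since 125 ≡ 5 (mod 8), (2/125) = -1.
Reciprocity: 3 ≡ 3 and 125 ≡ 1 (mod 4), so (3/125) = +(125/3).
Reduce top mod 3: now compute (2/3).
Pull out 2: since 3 ≡ 3 (mod 8), (2/3) = -1.
Reached (1/3) = 1. Collecting the sign flips along the way, the symbol is -1.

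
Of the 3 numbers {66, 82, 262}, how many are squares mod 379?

(66/379) = -1 → non-residue.
(82/379) = -1 → non-residue.
(262/379) = +1 → QR.
Total quadratic residues among the 3: 1.

1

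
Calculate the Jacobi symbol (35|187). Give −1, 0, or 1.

Reciprocity: 35 ≡ 3 and 187 ≡ 3 (mod 4), so (35/187) = −(187/35).
Reduce top mod 35: now compute (12/35).
Pull out 2^2: since 35 ≡ 3 (mod 8), (2/35) = -1, so (2/35)^2 = +1.
Reciprocity: 3 ≡ 3 and 35 ≡ 3 (mod 4), so (3/35) = −(35/3).
Reduce top mod 3: now compute (2/3).
Pull out 2: since 3 ≡ 3 (mod 8), (2/3) = -1.
Reached (1/3) = 1. Collecting the sign flips along the way, the symbol is -1.

-1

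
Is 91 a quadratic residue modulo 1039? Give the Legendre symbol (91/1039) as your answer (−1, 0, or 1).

1

Euler's criterion: (91/1039) ≡ 91^519 (mod 1039).
91^2 ≡ 1008 (mod 1039)
91^4 ≡ 961 (mod 1039)
91^8 ≡ 889 (mod 1039)
91^16 ≡ 681 (mod 1039)
91^32 ≡ 367 (mod 1039)
91^64 ≡ 658 (mod 1039)
91^128 ≡ 740 (mod 1039)
91^256 ≡ 47 (mod 1039)
91^512 ≡ 131 (mod 1039)
91^519 = 91^(512+4+2+1) ≡ 1 (mod 1039).
Result is 1, so (91/1039) = 1.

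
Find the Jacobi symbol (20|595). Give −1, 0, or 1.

Pull out 2^2: since 595 ≡ 3 (mod 8), (2/595) = -1, so (2/595)^2 = +1.
Reciprocity: 5 ≡ 1 and 595 ≡ 3 (mod 4), so (5/595) = +(595/5).
Reduce top mod 5: now compute (0/5).
Top reduces to 0: gcd > 1, so the symbol is 0.

0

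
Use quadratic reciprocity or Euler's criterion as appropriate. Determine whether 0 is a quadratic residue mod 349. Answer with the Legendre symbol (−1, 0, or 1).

Top reduces to 0: gcd > 1, so the symbol is 0.

0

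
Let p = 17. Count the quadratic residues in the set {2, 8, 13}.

3

(2/17) = +1 → QR.
(8/17) = +1 → QR.
(13/17) = +1 → QR.
Total quadratic residues among the 3: 3.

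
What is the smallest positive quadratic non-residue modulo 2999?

17

(2/2999) = +1, so 2 is a residue.
(3/2999) = +1, so 3 is a residue.
(4/2999) = +1, so 4 is a residue.
(5/2999) = +1, so 5 is a residue.
(6/2999) = +1, so 6 is a residue.
(7/2999) = +1, so 7 is a residue.
(8/2999) = +1, so 8 is a residue.
(9/2999) = +1, so 9 is a residue.
(10/2999) = +1, so 10 is a residue.
(11/2999) = +1, so 11 is a residue.
(12/2999) = +1, so 12 is a residue.
(13/2999) = +1, so 13 is a residue.
(14/2999) = +1, so 14 is a residue.
(15/2999) = +1, so 15 is a residue.
(16/2999) = +1, so 16 is a residue.
(17/2999) = −1, so 17 is the smallest positive non-residue mod 2999.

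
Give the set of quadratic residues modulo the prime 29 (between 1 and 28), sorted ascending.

Square k = 1,…,14 (k and 29−k give the same square):
1²=1, 2²=4, 3²=9, 4²=16, 5²=25, 6²≡7, 7²≡20, 8²≡6, 9²≡23, 10²≡13, 11²≡5, 12²≡28, 13²≡24, 14²≡22 (mod 29).
So the quadratic residues mod 29 are {1, 4, 5, 6, 7, 9, 13, 16, 20, 22, 23, 24, 25, 28}.

1, 4, 5, 6, 7, 9, 13, 16, 20, 22, 23, 24, 25, 28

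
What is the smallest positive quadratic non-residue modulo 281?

(2/281) = +1, so 2 is a residue.
(3/281) = −1, so 3 is the smallest positive non-residue mod 281.

3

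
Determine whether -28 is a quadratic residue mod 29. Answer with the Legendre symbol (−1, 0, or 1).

1

First reduce: -28 ≡ 1 (mod 29).
Reached (1/29) = 1. Collecting the sign flips along the way, the symbol is +1.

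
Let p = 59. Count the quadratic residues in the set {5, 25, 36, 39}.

3

(5/59) = +1 → QR.
(25/59) = +1 → QR.
(36/59) = +1 → QR.
(39/59) = -1 → non-residue.
Total quadratic residues among the 4: 3.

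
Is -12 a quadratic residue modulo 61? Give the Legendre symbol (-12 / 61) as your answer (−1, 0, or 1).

1

First reduce: -12 ≡ 49 (mod 61).
Reciprocity: 49 ≡ 1 and 61 ≡ 1 (mod 4), so (49/61) = +(61/49).
Reduce top mod 49: now compute (12/49).
Pull out 2^2: since 49 ≡ 1 (mod 8), (2/49) = +1, so (2/49)^2 = +1.
Reciprocity: 3 ≡ 3 and 49 ≡ 1 (mod 4), so (3/49) = +(49/3).
Reduce top mod 3: now compute (1/3).
Reached (1/3) = 1. Collecting the sign flips along the way, the symbol is +1.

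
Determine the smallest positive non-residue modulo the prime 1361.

(2/1361) = +1, so 2 is a residue.
(3/1361) = −1, so 3 is the smallest positive non-residue mod 1361.

3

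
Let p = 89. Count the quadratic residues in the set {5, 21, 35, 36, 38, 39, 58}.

(5/89) = +1 → QR.
(21/89) = +1 → QR.
(35/89) = -1 → non-residue.
(36/89) = +1 → QR.
(38/89) = -1 → non-residue.
(39/89) = +1 → QR.
(58/89) = -1 → non-residue.
Total quadratic residues among the 7: 4.

4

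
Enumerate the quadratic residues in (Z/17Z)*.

Square k = 1,…,8 (k and 17−k give the same square):
1²=1, 2²=4, 3²=9, 4²=16, 5²≡8, 6²≡2, 7²≡15, 8²≡13 (mod 17).
So the quadratic residues mod 17 are {1, 2, 4, 8, 9, 13, 15, 16}.

1 2 4 8 9 13 15 16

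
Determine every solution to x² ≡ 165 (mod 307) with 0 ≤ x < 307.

Since 307 ≡ 3 (mod 4), a square root of 165 is 165^((307+1)/4) = 165^77 mod 307.
Repeated squaring: 165^2≡209, 165^4≡87, 165^8≡201, 165^16≡184, 165^32≡86, 165^64≡28 (mod 307).
165^77 = 165^(64+8+4+1) ≡ 127 (mod 307).
Check: 127² = 16129 ≡ 165 (mod 307). The two roots are 127 and 180.

127, 180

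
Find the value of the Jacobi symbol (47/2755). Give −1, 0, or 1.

Reciprocity: 47 ≡ 3 and 2755 ≡ 3 (mod 4), so (47/2755) = −(2755/47).
Reduce top mod 47: now compute (29/47).
Reciprocity: 29 ≡ 1 and 47 ≡ 3 (mod 4), so (29/47) = +(47/29).
Reduce top mod 29: now compute (18/29).
Pull out 2: since 29 ≡ 5 (mod 8), (2/29) = -1.
Reciprocity: 9 ≡ 1 and 29 ≡ 1 (mod 4), so (9/29) = +(29/9).
Reduce top mod 9: now compute (2/9).
Pull out 2: since 9 ≡ 1 (mod 8), (2/9) = +1.
Reached (1/9) = 1. Collecting the sign flips along the way, the symbol is +1.

1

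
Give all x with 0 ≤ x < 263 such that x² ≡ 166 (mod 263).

70, 193

Since 263 ≡ 3 (mod 4), a square root of 166 is 166^((263+1)/4) = 166^66 mod 263.
Repeated squaring: 166^2≡204, 166^4≡62, 166^8≡162, 166^16≡207, 166^32≡243, 166^64≡137 (mod 263).
166^66 = 166^(64+2) ≡ 70 (mod 263).
Check: 70² = 4900 ≡ 166 (mod 263). The two roots are 70 and 193.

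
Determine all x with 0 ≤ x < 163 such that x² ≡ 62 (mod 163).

Since 163 ≡ 3 (mod 4), a square root of 62 is 62^((163+1)/4) = 62^41 mod 163.
Repeated squaring: 62^2≡95, 62^4≡60, 62^8≡14, 62^16≡33, 62^32≡111 (mod 163).
62^41 = 62^(32+8+1) ≡ 15 (mod 163).
Check: 15² = 225 ≡ 62 (mod 163). The two roots are 15 and 148.

15, 148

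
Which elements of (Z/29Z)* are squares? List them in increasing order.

Square k = 1,…,14 (k and 29−k give the same square):
1²=1, 2²=4, 3²=9, 4²=16, 5²=25, 6²≡7, 7²≡20, 8²≡6, 9²≡23, 10²≡13, 11²≡5, 12²≡28, 13²≡24, 14²≡22 (mod 29).
So the quadratic residues mod 29 are {1, 4, 5, 6, 7, 9, 13, 16, 20, 22, 23, 24, 25, 28}.

1 4 5 6 7 9 13 16 20 22 23 24 25 28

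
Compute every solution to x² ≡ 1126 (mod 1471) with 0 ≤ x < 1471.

654, 817

Since 1471 ≡ 3 (mod 4), a square root of 1126 is 1126^((1471+1)/4) = 1126^368 mod 1471.
Repeated squaring: 1126^2≡1345, 1126^4≡1166, 1126^8≡352, 1126^16≡340, 1126^32≡862, 1126^64≡189, 1126^128≡417, 1126^256≡311 (mod 1471).
1126^368 = 1126^(256+64+32+16) ≡ 654 (mod 1471).
Check: 654² = 427716 ≡ 1126 (mod 1471). The two roots are 654 and 817.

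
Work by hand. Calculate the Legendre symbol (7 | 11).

-1

Euler's criterion: (7/11) ≡ 7^5 (mod 11).
7^2 ≡ 5 (mod 11)
7^4 ≡ 3 (mod 11)
7^5 = 7^(4+1) ≡ 10 (mod 11).
Result is 10 ≡ −1, so (7/11) = −1.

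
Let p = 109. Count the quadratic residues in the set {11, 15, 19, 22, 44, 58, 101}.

(11/109) = -1 → non-residue.
(15/109) = +1 → QR.
(19/109) = -1 → non-residue.
(22/109) = +1 → QR.
(44/109) = -1 → non-residue.
(58/109) = -1 → non-residue.
(101/109) = -1 → non-residue.
Total quadratic residues among the 7: 2.

2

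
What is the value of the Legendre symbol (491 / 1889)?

Reciprocity: 491 ≡ 3 and 1889 ≡ 1 (mod 4), so (491/1889) = +(1889/491).
Reduce top mod 491: now compute (416/491).
Pull out 2^5: since 491 ≡ 3 (mod 8), (2/491) = -1, so (2/491)^5 = -1.
Reciprocity: 13 ≡ 1 and 491 ≡ 3 (mod 4), so (13/491) = +(491/13).
Reduce top mod 13: now compute (10/13).
Pull out 2: since 13 ≡ 5 (mod 8), (2/13) = -1.
Reciprocity: 5 ≡ 1 and 13 ≡ 1 (mod 4), so (5/13) = +(13/5).
Reduce top mod 5: now compute (3/5).
Reciprocity: 3 ≡ 3 and 5 ≡ 1 (mod 4), so (3/5) = +(5/3).
Reduce top mod 3: now compute (2/3).
Pull out 2: since 3 ≡ 3 (mod 8), (2/3) = -1.
Reached (1/3) = 1. Collecting the sign flips along the way, the symbol is -1.

-1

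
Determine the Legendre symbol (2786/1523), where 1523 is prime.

-1

First reduce: 2786 ≡ 1263 (mod 1523).
Reciprocity: 1263 ≡ 3 and 1523 ≡ 3 (mod 4), so (1263/1523) = −(1523/1263).
Reduce top mod 1263: now compute (260/1263).
Pull out 2^2: since 1263 ≡ 7 (mod 8), (2/1263) = +1, so (2/1263)^2 = +1.
Reciprocity: 65 ≡ 1 and 1263 ≡ 3 (mod 4), so (65/1263) = +(1263/65).
Reduce top mod 65: now compute (28/65).
Pull out 2^2: since 65 ≡ 1 (mod 8), (2/65) = +1, so (2/65)^2 = +1.
Reciprocity: 7 ≡ 3 and 65 ≡ 1 (mod 4), so (7/65) = +(65/7).
Reduce top mod 7: now compute (2/7).
Pull out 2: since 7 ≡ 7 (mod 8), (2/7) = +1.
Reached (1/7) = 1. Collecting the sign flips along the way, the symbol is -1.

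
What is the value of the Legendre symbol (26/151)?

-1

Euler's criterion: (26/151) ≡ 26^75 (mod 151).
26^2 ≡ 72 (mod 151)
26^4 ≡ 50 (mod 151)
26^8 ≡ 84 (mod 151)
26^16 ≡ 110 (mod 151)
26^32 ≡ 20 (mod 151)
26^64 ≡ 98 (mod 151)
26^75 = 26^(64+8+2+1) ≡ 150 (mod 151).
Result is 150 ≡ −1, so (26/151) = −1.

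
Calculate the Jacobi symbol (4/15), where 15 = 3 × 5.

Pull out 2^2: since 15 ≡ 7 (mod 8), (2/15) = +1, so (2/15)^2 = +1.
Reached (1/15) = 1. Collecting the sign flips along the way, the symbol is +1.

1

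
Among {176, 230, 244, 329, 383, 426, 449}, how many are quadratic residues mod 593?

2

(176/593) = -1 → non-residue.
(230/593) = -1 → non-residue.
(244/593) = -1 → non-residue.
(329/593) = +1 → QR.
(383/593) = -1 → non-residue.
(426/593) = -1 → non-residue.
(449/593) = +1 → QR.
Total quadratic residues among the 7: 2.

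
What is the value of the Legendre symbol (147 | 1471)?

Reciprocity: 147 ≡ 3 and 1471 ≡ 3 (mod 4), so (147/1471) = −(1471/147).
Reduce top mod 147: now compute (1/147).
Reached (1/147) = 1. Collecting the sign flips along the way, the symbol is -1.

-1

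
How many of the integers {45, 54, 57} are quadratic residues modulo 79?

(45/79) = +1 → QR.
(54/79) = -1 → non-residue.
(57/79) = -1 → non-residue.
Total quadratic residues among the 3: 1.

1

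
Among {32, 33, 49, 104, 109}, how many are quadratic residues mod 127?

(32/127) = +1 → QR.
(33/127) = -1 → non-residue.
(49/127) = +1 → QR.
(104/127) = +1 → QR.
(109/127) = -1 → non-residue.
Total quadratic residues among the 5: 3.

3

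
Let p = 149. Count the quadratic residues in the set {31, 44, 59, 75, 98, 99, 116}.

(31/149) = +1 → QR.
(44/149) = -1 → non-residue.
(59/149) = -1 → non-residue.
(75/149) = -1 → non-residue.
(98/149) = -1 → non-residue.
(99/149) = -1 → non-residue.
(116/149) = +1 → QR.
Total quadratic residues among the 7: 2.

2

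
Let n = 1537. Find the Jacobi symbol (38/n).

Pull out 2: since 1537 ≡ 1 (mod 8), (2/1537) = +1.
Reciprocity: 19 ≡ 3 and 1537 ≡ 1 (mod 4), so (19/1537) = +(1537/19).
Reduce top mod 19: now compute (17/19).
Reciprocity: 17 ≡ 1 and 19 ≡ 3 (mod 4), so (17/19) = +(19/17).
Reduce top mod 17: now compute (2/17).
Pull out 2: since 17 ≡ 1 (mod 8), (2/17) = +1.
Reached (1/17) = 1. Collecting the sign flips along the way, the symbol is +1.

1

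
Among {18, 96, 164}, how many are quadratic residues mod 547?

(18/547) = -1 → non-residue.
(96/547) = +1 → QR.
(164/547) = -1 → non-residue.
Total quadratic residues among the 3: 1.

1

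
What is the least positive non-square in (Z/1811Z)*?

2

(2/1811) = −1, so 2 is the smallest positive non-residue mod 1811.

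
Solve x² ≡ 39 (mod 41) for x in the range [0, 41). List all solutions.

11, 30

41 ≡ 1 (mod 4), so we find a root by search.
Trying successive values, 11² = 121 ≡ 39 (mod 41). The other root is 41 − 11 = 30.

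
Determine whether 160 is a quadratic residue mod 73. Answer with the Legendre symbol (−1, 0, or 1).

First reduce: 160 ≡ 14 (mod 73).
Pull out 2: since 73 ≡ 1 (mod 8), (2/73) = +1.
Reciprocity: 7 ≡ 3 and 73 ≡ 1 (mod 4), so (7/73) = +(73/7).
Reduce top mod 7: now compute (3/7).
Reciprocity: 3 ≡ 3 and 7 ≡ 3 (mod 4), so (3/7) = −(7/3).
Reduce top mod 3: now compute (1/3).
Reached (1/3) = 1. Collecting the sign flips along the way, the symbol is -1.

-1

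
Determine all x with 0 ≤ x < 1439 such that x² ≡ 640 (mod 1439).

479, 960

Since 1439 ≡ 3 (mod 4), a square root of 640 is 640^((1439+1)/4) = 640^360 mod 1439.
Repeated squaring: 640^2≡924, 640^4≡449, 640^8≡141, 640^16≡1174, 640^32≡1153, 640^64≡1212, 640^128≡1164, 640^256≡797 (mod 1439).
640^360 = 640^(256+64+32+8) ≡ 960 (mod 1439).
Check: 960² = 921600 ≡ 640 (mod 1439). The two roots are 479 and 960.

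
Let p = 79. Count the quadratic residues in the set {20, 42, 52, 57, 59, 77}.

(20/79) = +1 → QR.
(42/79) = +1 → QR.
(52/79) = +1 → QR.
(57/79) = -1 → non-residue.
(59/79) = -1 → non-residue.
(77/79) = -1 → non-residue.
Total quadratic residues among the 6: 3.

3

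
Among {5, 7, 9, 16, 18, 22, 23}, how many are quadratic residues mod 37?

(5/37) = -1 → non-residue.
(7/37) = +1 → QR.
(9/37) = +1 → QR.
(16/37) = +1 → QR.
(18/37) = -1 → non-residue.
(22/37) = -1 → non-residue.
(23/37) = -1 → non-residue.
Total quadratic residues among the 7: 3.

3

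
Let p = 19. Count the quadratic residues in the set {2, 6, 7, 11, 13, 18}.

(2/19) = -1 → non-residue.
(6/19) = +1 → QR.
(7/19) = +1 → QR.
(11/19) = +1 → QR.
(13/19) = -1 → non-residue.
(18/19) = -1 → non-residue.
Total quadratic residues among the 6: 3.

3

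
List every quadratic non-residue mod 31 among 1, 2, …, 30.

3 6 11 12 13 15 17 21 22 23 24 26 27 29 30

Square k = 1,…,15 (k and 31−k give the same square):
1²=1, 2²=4, 3²=9, 4²=16, 5²=25, 6²≡5, 7²≡18, 8²≡2, 9²≡19, 10²≡7, 11²≡28, 12²≡20, 13²≡14, 14²≡10, 15²≡8 (mod 31).
The residues are {1, 2, 4, 5, 7, 8, 9, 10, 14, 16, 18, 19, 20, 25, 28}; the non-residues are the remaining 15 nonzero classes.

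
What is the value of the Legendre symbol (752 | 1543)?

Pull out 2^4: since 1543 ≡ 7 (mod 8), (2/1543) = +1, so (2/1543)^4 = +1.
Reciprocity: 47 ≡ 3 and 1543 ≡ 3 (mod 4), so (47/1543) = −(1543/47).
Reduce top mod 47: now compute (39/47).
Reciprocity: 39 ≡ 3 and 47 ≡ 3 (mod 4), so (39/47) = −(47/39).
Reduce top mod 39: now compute (8/39).
Pull out 2^3: since 39 ≡ 7 (mod 8), (2/39) = +1, so (2/39)^3 = +1.
Reached (1/39) = 1. Collecting the sign flips along the way, the symbol is +1.

1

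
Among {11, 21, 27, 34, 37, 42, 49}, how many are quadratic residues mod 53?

4

(11/53) = +1 → QR.
(21/53) = -1 → non-residue.
(27/53) = -1 → non-residue.
(34/53) = -1 → non-residue.
(37/53) = +1 → QR.
(42/53) = +1 → QR.
(49/53) = +1 → QR.
Total quadratic residues among the 7: 4.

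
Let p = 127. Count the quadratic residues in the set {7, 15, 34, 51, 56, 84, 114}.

(7/127) = -1 → non-residue.
(15/127) = +1 → QR.
(34/127) = +1 → QR.
(51/127) = -1 → non-residue.
(56/127) = -1 → non-residue.
(84/127) = +1 → QR.
(114/127) = -1 → non-residue.
Total quadratic residues among the 7: 3.

3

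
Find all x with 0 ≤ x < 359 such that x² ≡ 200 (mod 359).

169, 190

Since 359 ≡ 3 (mod 4), a square root of 200 is 200^((359+1)/4) = 200^90 mod 359.
Repeated squaring: 200^2≡151, 200^4≡184, 200^8≡110, 200^16≡253, 200^32≡107, 200^64≡320 (mod 359).
200^90 = 200^(64+16+8+2) ≡ 169 (mod 359).
Check: 169² = 28561 ≡ 200 (mod 359). The two roots are 169 and 190.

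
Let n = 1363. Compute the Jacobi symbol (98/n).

-1

Pull out 2: since 1363 ≡ 3 (mod 8), (2/1363) = -1.
Reciprocity: 49 ≡ 1 and 1363 ≡ 3 (mod 4), so (49/1363) = +(1363/49).
Reduce top mod 49: now compute (40/49).
Pull out 2^3: since 49 ≡ 1 (mod 8), (2/49) = +1, so (2/49)^3 = +1.
Reciprocity: 5 ≡ 1 and 49 ≡ 1 (mod 4), so (5/49) = +(49/5).
Reduce top mod 5: now compute (4/5).
Pull out 2^2: since 5 ≡ 5 (mod 8), (2/5) = -1, so (2/5)^2 = +1.
Reached (1/5) = 1. Collecting the sign flips along the way, the symbol is -1.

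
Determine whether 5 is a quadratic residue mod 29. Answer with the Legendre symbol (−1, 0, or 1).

Euler's criterion: (5/29) ≡ 5^14 (mod 29).
5^2 ≡ 25 (mod 29)
5^4 ≡ 16 (mod 29)
5^8 ≡ 24 (mod 29)
5^14 = 5^(8+4+2) ≡ 1 (mod 29).
Result is 1, so (5/29) = 1.

1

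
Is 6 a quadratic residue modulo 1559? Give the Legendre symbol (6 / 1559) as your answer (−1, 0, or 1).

1

Pull out 2: since 1559 ≡ 7 (mod 8), (2/1559) = +1.
Reciprocity: 3 ≡ 3 and 1559 ≡ 3 (mod 4), so (3/1559) = −(1559/3).
Reduce top mod 3: now compute (2/3).
Pull out 2: since 3 ≡ 3 (mod 8), (2/3) = -1.
Reached (1/3) = 1. Collecting the sign flips along the way, the symbol is +1.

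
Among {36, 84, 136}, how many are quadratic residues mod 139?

(36/139) = +1 → QR.
(84/139) = -1 → non-residue.
(136/139) = +1 → QR.
Total quadratic residues among the 3: 2.

2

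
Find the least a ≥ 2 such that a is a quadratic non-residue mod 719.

11

(2/719) = +1, so 2 is a residue.
(3/719) = +1, so 3 is a residue.
(4/719) = +1, so 4 is a residue.
(5/719) = +1, so 5 is a residue.
(6/719) = +1, so 6 is a residue.
(7/719) = +1, so 7 is a residue.
(8/719) = +1, so 8 is a residue.
(9/719) = +1, so 9 is a residue.
(10/719) = +1, so 10 is a residue.
(11/719) = −1, so 11 is the smallest positive non-residue mod 719.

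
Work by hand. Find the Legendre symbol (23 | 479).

Reciprocity: 23 ≡ 3 and 479 ≡ 3 (mod 4), so (23/479) = −(479/23).
Reduce top mod 23: now compute (19/23).
Reciprocity: 19 ≡ 3 and 23 ≡ 3 (mod 4), so (19/23) = −(23/19).
Reduce top mod 19: now compute (4/19).
Pull out 2^2: since 19 ≡ 3 (mod 8), (2/19) = -1, so (2/19)^2 = +1.
Reached (1/19) = 1. Collecting the sign flips along the way, the symbol is +1.

1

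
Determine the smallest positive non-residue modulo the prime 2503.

(2/2503) = +1, so 2 is a residue.
(3/2503) = −1, so 3 is the smallest positive non-residue mod 2503.

3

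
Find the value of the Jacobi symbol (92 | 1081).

0

Pull out 2^2: since 1081 ≡ 1 (mod 8), (2/1081) = +1, so (2/1081)^2 = +1.
Reciprocity: 23 ≡ 3 and 1081 ≡ 1 (mod 4), so (23/1081) = +(1081/23).
Reduce top mod 23: now compute (0/23).
Top reduces to 0: gcd > 1, so the symbol is 0.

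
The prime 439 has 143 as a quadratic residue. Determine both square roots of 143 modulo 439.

Since 439 ≡ 3 (mod 4), a square root of 143 is 143^((439+1)/4) = 143^110 mod 439.
Repeated squaring: 143^2≡255, 143^4≡53, 143^8≡175, 143^16≡334, 143^32≡50, 143^64≡305 (mod 439).
143^110 = 143^(64+32+8+4+2) ≡ 99 (mod 439).
Check: 99² = 9801 ≡ 143 (mod 439). The two roots are 99 and 340.

99, 340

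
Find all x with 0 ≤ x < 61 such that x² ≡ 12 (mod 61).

61 ≡ 1 (mod 4), so we find a root by search.
Trying successive values, 16² = 256 ≡ 12 (mod 61). The other root is 61 − 16 = 45.

16, 45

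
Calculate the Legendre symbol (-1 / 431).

First reduce: -1 ≡ 430 (mod 431).
Pull out 2: since 431 ≡ 7 (mod 8), (2/431) = +1.
Reciprocity: 215 ≡ 3 and 431 ≡ 3 (mod 4), so (215/431) = −(431/215).
Reduce top mod 215: now compute (1/215).
Reached (1/215) = 1. Collecting the sign flips along the way, the symbol is -1.

-1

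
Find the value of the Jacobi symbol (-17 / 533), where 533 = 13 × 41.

First reduce: -17 ≡ 516 (mod 533).
Pull out 2^2: since 533 ≡ 5 (mod 8), (2/533) = -1, so (2/533)^2 = +1.
Reciprocity: 129 ≡ 1 and 533 ≡ 1 (mod 4), so (129/533) = +(533/129).
Reduce top mod 129: now compute (17/129).
Reciprocity: 17 ≡ 1 and 129 ≡ 1 (mod 4), so (17/129) = +(129/17).
Reduce top mod 17: now compute (10/17).
Pull out 2: since 17 ≡ 1 (mod 8), (2/17) = +1.
Reciprocity: 5 ≡ 1 and 17 ≡ 1 (mod 4), so (5/17) = +(17/5).
Reduce top mod 5: now compute (2/5).
Pull out 2: since 5 ≡ 5 (mod 8), (2/5) = -1.
Reached (1/5) = 1. Collecting the sign flips along the way, the symbol is -1.

-1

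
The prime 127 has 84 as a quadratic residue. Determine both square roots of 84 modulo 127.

Since 127 ≡ 3 (mod 4), a square root of 84 is 84^((127+1)/4) = 84^32 mod 127.
Repeated squaring: 84^2≡71, 84^4≡88, 84^8≡124, 84^16≡9, 84^32≡81 (mod 127).
84^32 = 84^(32) ≡ 81 (mod 127).
Check: 81² = 6561 ≡ 84 (mod 127). The two roots are 46 and 81.

46, 81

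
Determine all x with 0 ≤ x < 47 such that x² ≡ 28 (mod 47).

13, 34

Since 47 ≡ 3 (mod 4), a square root of 28 is 28^((47+1)/4) = 28^12 mod 47.
Repeated squaring: 28^2≡32, 28^4≡37, 28^8≡6 (mod 47).
28^12 = 28^(8+4) ≡ 34 (mod 47).
Check: 34² = 1156 ≡ 28 (mod 47). The two roots are 13 and 34.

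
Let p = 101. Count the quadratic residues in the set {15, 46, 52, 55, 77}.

(15/101) = -1 → non-residue.
(46/101) = -1 → non-residue.
(52/101) = +1 → QR.
(55/101) = -1 → non-residue.
(77/101) = +1 → QR.
Total quadratic residues among the 5: 2.

2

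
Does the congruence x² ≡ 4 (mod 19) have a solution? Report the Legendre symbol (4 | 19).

1

Pull out 2^2: since 19 ≡ 3 (mod 8), (2/19) = -1, so (2/19)^2 = +1.
Reached (1/19) = 1. Collecting the sign flips along the way, the symbol is +1.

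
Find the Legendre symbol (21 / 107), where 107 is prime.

Reciprocity: 21 ≡ 1 and 107 ≡ 3 (mod 4), so (21/107) = +(107/21).
Reduce top mod 21: now compute (2/21).
Pull out 2: since 21 ≡ 5 (mod 8), (2/21) = -1.
Reached (1/21) = 1. Collecting the sign flips along the way, the symbol is -1.

-1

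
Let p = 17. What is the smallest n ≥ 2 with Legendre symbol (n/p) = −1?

3

(2/17) = +1, so 2 is a residue.
(3/17) = −1, so 3 is the smallest positive non-residue mod 17.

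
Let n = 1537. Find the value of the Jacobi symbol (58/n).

0

Pull out 2: since 1537 ≡ 1 (mod 8), (2/1537) = +1.
Reciprocity: 29 ≡ 1 and 1537 ≡ 1 (mod 4), so (29/1537) = +(1537/29).
Reduce top mod 29: now compute (0/29).
Top reduces to 0: gcd > 1, so the symbol is 0.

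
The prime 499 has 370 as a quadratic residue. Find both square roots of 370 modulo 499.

Since 499 ≡ 3 (mod 4), a square root of 370 is 370^((499+1)/4) = 370^125 mod 499.
Repeated squaring: 370^2≡174, 370^4≡336, 370^8≡122, 370^16≡413, 370^32≡410, 370^64≡436 (mod 499).
370^125 = 370^(64+32+16+8+4+1) ≡ 441 (mod 499).
Check: 441² = 194481 ≡ 370 (mod 499). The two roots are 58 and 441.

58, 441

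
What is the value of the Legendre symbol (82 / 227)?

1

Pull out 2: since 227 ≡ 3 (mod 8), (2/227) = -1.
Reciprocity: 41 ≡ 1 and 227 ≡ 3 (mod 4), so (41/227) = +(227/41).
Reduce top mod 41: now compute (22/41).
Pull out 2: since 41 ≡ 1 (mod 8), (2/41) = +1.
Reciprocity: 11 ≡ 3 and 41 ≡ 1 (mod 4), so (11/41) = +(41/11).
Reduce top mod 11: now compute (8/11).
Pull out 2^3: since 11 ≡ 3 (mod 8), (2/11) = -1, so (2/11)^3 = -1.
Reached (1/11) = 1. Collecting the sign flips along the way, the symbol is +1.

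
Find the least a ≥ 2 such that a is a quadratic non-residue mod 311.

(2/311) = +1, so 2 is a residue.
(3/311) = +1, so 3 is a residue.
(4/311) = +1, so 4 is a residue.
(5/311) = +1, so 5 is a residue.
(6/311) = +1, so 6 is a residue.
(7/311) = +1, so 7 is a residue.
(8/311) = +1, so 8 is a residue.
(9/311) = +1, so 9 is a residue.
(10/311) = +1, so 10 is a residue.
(11/311) = −1, so 11 is the smallest positive non-residue mod 311.

11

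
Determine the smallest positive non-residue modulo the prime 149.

(2/149) = −1, so 2 is the smallest positive non-residue mod 149.

2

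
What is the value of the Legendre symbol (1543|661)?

First reduce: 1543 ≡ 221 (mod 661).
Reciprocity: 221 ≡ 1 and 661 ≡ 1 (mod 4), so (221/661) = +(661/221).
Reduce top mod 221: now compute (219/221).
Reciprocity: 219 ≡ 3 and 221 ≡ 1 (mod 4), so (219/221) = +(221/219).
Reduce top mod 219: now compute (2/219).
Pull out 2: since 219 ≡ 3 (mod 8), (2/219) = -1.
Reached (1/219) = 1. Collecting the sign flips along the way, the symbol is -1.

-1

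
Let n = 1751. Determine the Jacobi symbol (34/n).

0

Pull out 2: since 1751 ≡ 7 (mod 8), (2/1751) = +1.
Reciprocity: 17 ≡ 1 and 1751 ≡ 3 (mod 4), so (17/1751) = +(1751/17).
Reduce top mod 17: now compute (0/17).
Top reduces to 0: gcd > 1, so the symbol is 0.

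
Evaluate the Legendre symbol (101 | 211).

Reciprocity: 101 ≡ 1 and 211 ≡ 3 (mod 4), so (101/211) = +(211/101).
Reduce top mod 101: now compute (9/101).
Reciprocity: 9 ≡ 1 and 101 ≡ 1 (mod 4), so (9/101) = +(101/9).
Reduce top mod 9: now compute (2/9).
Pull out 2: since 9 ≡ 1 (mod 8), (2/9) = +1.
Reached (1/9) = 1. Collecting the sign flips along the way, the symbol is +1.

1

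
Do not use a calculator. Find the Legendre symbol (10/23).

-1

Pull out 2: since 23 ≡ 7 (mod 8), (2/23) = +1.
Reciprocity: 5 ≡ 1 and 23 ≡ 3 (mod 4), so (5/23) = +(23/5).
Reduce top mod 5: now compute (3/5).
Reciprocity: 3 ≡ 3 and 5 ≡ 1 (mod 4), so (3/5) = +(5/3).
Reduce top mod 3: now compute (2/3).
Pull out 2: since 3 ≡ 3 (mod 8), (2/3) = -1.
Reached (1/3) = 1. Collecting the sign flips along the way, the symbol is -1.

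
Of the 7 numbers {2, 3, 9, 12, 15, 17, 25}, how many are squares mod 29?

2

(2/29) = -1 → non-residue.
(3/29) = -1 → non-residue.
(9/29) = +1 → QR.
(12/29) = -1 → non-residue.
(15/29) = -1 → non-residue.
(17/29) = -1 → non-residue.
(25/29) = +1 → QR.
Total quadratic residues among the 7: 2.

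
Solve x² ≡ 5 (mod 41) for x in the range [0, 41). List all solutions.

13, 28

41 ≡ 1 (mod 4), so we find a root by search.
Trying successive values, 13² = 169 ≡ 5 (mod 41). The other root is 41 − 13 = 28.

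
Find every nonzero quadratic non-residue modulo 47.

5,10,11,13,15,19,20,22,23,26,29,30,31,33,35,38,39,40,41,43,44,45,46

Square k = 1,…,23 (k and 47−k give the same square):
1²=1, 2²=4, 3²=9, 4²=16, 5²=25, 6²=36, 7²≡2, 8²≡17, 9²≡34, 10²≡6, 11²≡27, 12²≡3, 13²≡28, 14²≡8, 15²≡37, 16²≡21, 17²≡7, 18²≡42, 19²≡32, 20²≡24, 21²≡18, 22²≡14, 23²≡12 (mod 47).
The residues are {1, 2, 3, 4, 6, 7, 8, 9, 12, 14, 16, 17, 18, 21, 24, 25, 27, 28, 32, 34, 36, 37, 42}; the non-residues are the remaining 23 nonzero classes.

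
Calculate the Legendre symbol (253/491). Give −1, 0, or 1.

-1

Reciprocity: 253 ≡ 1 and 491 ≡ 3 (mod 4), so (253/491) = +(491/253).
Reduce top mod 253: now compute (238/253).
Pull out 2: since 253 ≡ 5 (mod 8), (2/253) = -1.
Reciprocity: 119 ≡ 3 and 253 ≡ 1 (mod 4), so (119/253) = +(253/119).
Reduce top mod 119: now compute (15/119).
Reciprocity: 15 ≡ 3 and 119 ≡ 3 (mod 4), so (15/119) = −(119/15).
Reduce top mod 15: now compute (14/15).
Pull out 2: since 15 ≡ 7 (mod 8), (2/15) = +1.
Reciprocity: 7 ≡ 3 and 15 ≡ 3 (mod 4), so (7/15) = −(15/7).
Reduce top mod 7: now compute (1/7).
Reached (1/7) = 1. Collecting the sign flips along the way, the symbol is -1.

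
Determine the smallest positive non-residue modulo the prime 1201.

(2/1201) = +1, so 2 is a residue.
(3/1201) = +1, so 3 is a residue.
(4/1201) = +1, so 4 is a residue.
(5/1201) = +1, so 5 is a residue.
(6/1201) = +1, so 6 is a residue.
(7/1201) = +1, so 7 is a residue.
(8/1201) = +1, so 8 is a residue.
(9/1201) = +1, so 9 is a residue.
(10/1201) = +1, so 10 is a residue.
(11/1201) = −1, so 11 is the smallest positive non-residue mod 1201.

11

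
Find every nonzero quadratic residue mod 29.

Square k = 1,…,14 (k and 29−k give the same square):
1²=1, 2²=4, 3²=9, 4²=16, 5²=25, 6²≡7, 7²≡20, 8²≡6, 9²≡23, 10²≡13, 11²≡5, 12²≡28, 13²≡24, 14²≡22 (mod 29).
So the quadratic residues mod 29 are {1, 4, 5, 6, 7, 9, 13, 16, 20, 22, 23, 24, 25, 28}.

1 4 5 6 7 9 13 16 20 22 23 24 25 28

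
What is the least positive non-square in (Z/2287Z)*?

(2/2287) = +1, so 2 is a residue.
(3/2287) = −1, so 3 is the smallest positive non-residue mod 2287.

3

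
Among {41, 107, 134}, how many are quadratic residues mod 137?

1

(41/137) = -1 → non-residue.
(107/137) = +1 → QR.
(134/137) = -1 → non-residue.
Total quadratic residues among the 3: 1.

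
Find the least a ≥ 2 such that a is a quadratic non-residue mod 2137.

(2/2137) = +1, so 2 is a residue.
(3/2137) = +1, so 3 is a residue.
(4/2137) = +1, so 4 is a residue.
(5/2137) = −1, so 5 is the smallest positive non-residue mod 2137.

5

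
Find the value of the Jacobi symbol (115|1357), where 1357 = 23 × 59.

0

Reciprocity: 115 ≡ 3 and 1357 ≡ 1 (mod 4), so (115/1357) = +(1357/115).
Reduce top mod 115: now compute (92/115).
Pull out 2^2: since 115 ≡ 3 (mod 8), (2/115) = -1, so (2/115)^2 = +1.
Reciprocity: 23 ≡ 3 and 115 ≡ 3 (mod 4), so (23/115) = −(115/23).
Reduce top mod 23: now compute (0/23).
Top reduces to 0: gcd > 1, so the symbol is 0.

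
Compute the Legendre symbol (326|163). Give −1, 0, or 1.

First reduce: 326 ≡ 0 (mod 163).
Top reduces to 0: gcd > 1, so the symbol is 0.

0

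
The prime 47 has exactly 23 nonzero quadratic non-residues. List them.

5, 10, 11, 13, 15, 19, 20, 22, 23, 26, 29, 30, 31, 33, 35, 38, 39, 40, 41, 43, 44, 45, 46

Square k = 1,…,23 (k and 47−k give the same square):
1²=1, 2²=4, 3²=9, 4²=16, 5²=25, 6²=36, 7²≡2, 8²≡17, 9²≡34, 10²≡6, 11²≡27, 12²≡3, 13²≡28, 14²≡8, 15²≡37, 16²≡21, 17²≡7, 18²≡42, 19²≡32, 20²≡24, 21²≡18, 22²≡14, 23²≡12 (mod 47).
The residues are {1, 2, 3, 4, 6, 7, 8, 9, 12, 14, 16, 17, 18, 21, 24, 25, 27, 28, 32, 34, 36, 37, 42}; the non-residues are the remaining 23 nonzero classes.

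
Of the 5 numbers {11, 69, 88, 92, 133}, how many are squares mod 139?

2

(11/139) = +1 → QR.
(69/139) = +1 → QR.
(88/139) = -1 → non-residue.
(92/139) = -1 → non-residue.
(133/139) = -1 → non-residue.
Total quadratic residues among the 5: 2.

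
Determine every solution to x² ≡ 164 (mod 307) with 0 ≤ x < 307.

Since 307 ≡ 3 (mod 4), a square root of 164 is 164^((307+1)/4) = 164^77 mod 307.
Repeated squaring: 164^2≡187, 164^4≡278, 164^8≡227, 164^16≡260, 164^32≡60, 164^64≡223 (mod 307).
164^77 = 164^(64+8+4+1) ≡ 222 (mod 307).
Check: 222² = 49284 ≡ 164 (mod 307). The two roots are 85 and 222.

85, 222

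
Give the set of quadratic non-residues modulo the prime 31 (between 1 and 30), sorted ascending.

3, 6, 11, 12, 13, 15, 17, 21, 22, 23, 24, 26, 27, 29, 30

Square k = 1,…,15 (k and 31−k give the same square):
1²=1, 2²=4, 3²=9, 4²=16, 5²=25, 6²≡5, 7²≡18, 8²≡2, 9²≡19, 10²≡7, 11²≡28, 12²≡20, 13²≡14, 14²≡10, 15²≡8 (mod 31).
The residues are {1, 2, 4, 5, 7, 8, 9, 10, 14, 16, 18, 19, 20, 25, 28}; the non-residues are the remaining 15 nonzero classes.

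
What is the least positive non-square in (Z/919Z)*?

3

(2/919) = +1, so 2 is a residue.
(3/919) = −1, so 3 is the smallest positive non-residue mod 919.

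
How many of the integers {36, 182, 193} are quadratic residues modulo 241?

(36/241) = +1 → QR.
(182/241) = +1 → QR.
(193/241) = +1 → QR.
Total quadratic residues among the 3: 3.

3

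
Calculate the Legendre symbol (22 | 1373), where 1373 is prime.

-1

Pull out 2: since 1373 ≡ 5 (mod 8), (2/1373) = -1.
Reciprocity: 11 ≡ 3 and 1373 ≡ 1 (mod 4), so (11/1373) = +(1373/11).
Reduce top mod 11: now compute (9/11).
Reciprocity: 9 ≡ 1 and 11 ≡ 3 (mod 4), so (9/11) = +(11/9).
Reduce top mod 9: now compute (2/9).
Pull out 2: since 9 ≡ 1 (mod 8), (2/9) = +1.
Reached (1/9) = 1. Collecting the sign flips along the way, the symbol is -1.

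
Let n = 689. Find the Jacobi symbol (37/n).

-1

Reciprocity: 37 ≡ 1 and 689 ≡ 1 (mod 4), so (37/689) = +(689/37).
Reduce top mod 37: now compute (23/37).
Reciprocity: 23 ≡ 3 and 37 ≡ 1 (mod 4), so (23/37) = +(37/23).
Reduce top mod 23: now compute (14/23).
Pull out 2: since 23 ≡ 7 (mod 8), (2/23) = +1.
Reciprocity: 7 ≡ 3 and 23 ≡ 3 (mod 4), so (7/23) = −(23/7).
Reduce top mod 7: now compute (2/7).
Pull out 2: since 7 ≡ 7 (mod 8), (2/7) = +1.
Reached (1/7) = 1. Collecting the sign flips along the way, the symbol is -1.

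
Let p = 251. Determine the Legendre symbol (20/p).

1

Euler's criterion: (20/251) ≡ 20^125 (mod 251).
20^2 ≡ 149 (mod 251)
20^4 ≡ 113 (mod 251)
20^8 ≡ 219 (mod 251)
20^16 ≡ 20 (mod 251)
20^32 ≡ 149 (mod 251)
20^64 ≡ 113 (mod 251)
20^125 = 20^(64+32+16+8+4+1) ≡ 1 (mod 251).
Result is 1, so (20/251) = 1.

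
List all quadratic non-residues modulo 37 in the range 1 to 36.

Square k = 1,…,18 (k and 37−k give the same square):
1²=1, 2²=4, 3²=9, 4²=16, 5²=25, 6²=36, 7²≡12, 8²≡27, 9²≡7, 10²≡26, 11²≡10, 12²≡33, 13²≡21, 14²≡11, 15²≡3, 16²≡34, 17²≡30, 18²≡28 (mod 37).
The residues are {1, 3, 4, 7, 9, 10, 11, 12, 16, 21, 25, 26, 27, 28, 30, 33, 34, 36}; the non-residues are the remaining 18 nonzero classes.

2,5,6,8,13,14,15,17,18,19,20,22,23,24,29,31,32,35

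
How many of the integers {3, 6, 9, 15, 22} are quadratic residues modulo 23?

(3/23) = +1 → QR.
(6/23) = +1 → QR.
(9/23) = +1 → QR.
(15/23) = -1 → non-residue.
(22/23) = -1 → non-residue.
Total quadratic residues among the 5: 3.

3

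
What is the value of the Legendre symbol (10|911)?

1

Pull out 2: since 911 ≡ 7 (mod 8), (2/911) = +1.
Reciprocity: 5 ≡ 1 and 911 ≡ 3 (mod 4), so (5/911) = +(911/5).
Reduce top mod 5: now compute (1/5).
Reached (1/5) = 1. Collecting the sign flips along the way, the symbol is +1.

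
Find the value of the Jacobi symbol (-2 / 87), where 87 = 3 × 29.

-1

First reduce: -2 ≡ 85 (mod 87).
Reciprocity: 85 ≡ 1 and 87 ≡ 3 (mod 4), so (85/87) = +(87/85).
Reduce top mod 85: now compute (2/85).
Pull out 2: since 85 ≡ 5 (mod 8), (2/85) = -1.
Reached (1/85) = 1. Collecting the sign flips along the way, the symbol is -1.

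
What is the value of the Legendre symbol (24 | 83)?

Euler's criterion: (24/83) ≡ 24^41 (mod 83).
24^2 ≡ 78 (mod 83)
24^4 ≡ 25 (mod 83)
24^8 ≡ 44 (mod 83)
24^16 ≡ 27 (mod 83)
24^32 ≡ 65 (mod 83)
24^41 = 24^(32+8+1) ≡ 82 (mod 83).
Result is 82 ≡ −1, so (24/83) = −1.

-1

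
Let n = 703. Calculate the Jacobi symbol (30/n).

Pull out 2: since 703 ≡ 7 (mod 8), (2/703) = +1.
Reciprocity: 15 ≡ 3 and 703 ≡ 3 (mod 4), so (15/703) = −(703/15).
Reduce top mod 15: now compute (13/15).
Reciprocity: 13 ≡ 1 and 15 ≡ 3 (mod 4), so (13/15) = +(15/13).
Reduce top mod 13: now compute (2/13).
Pull out 2: since 13 ≡ 5 (mod 8), (2/13) = -1.
Reached (1/13) = 1. Collecting the sign flips along the way, the symbol is +1.

1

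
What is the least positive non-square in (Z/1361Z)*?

(2/1361) = +1, so 2 is a residue.
(3/1361) = −1, so 3 is the smallest positive non-residue mod 1361.

3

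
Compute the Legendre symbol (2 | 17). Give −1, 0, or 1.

Euler's criterion: (2/17) ≡ 2^8 (mod 17).
2^2 ≡ 4 (mod 17)
2^4 ≡ 16 (mod 17)
2^8 ≡ 1 (mod 17)
2^8 = 2^(8) ≡ 1 (mod 17).
Result is 1, so (2/17) = 1.

1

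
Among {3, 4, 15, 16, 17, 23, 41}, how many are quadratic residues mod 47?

(3/47) = +1 → QR.
(4/47) = +1 → QR.
(15/47) = -1 → non-residue.
(16/47) = +1 → QR.
(17/47) = +1 → QR.
(23/47) = -1 → non-residue.
(41/47) = -1 → non-residue.
Total quadratic residues among the 7: 4.

4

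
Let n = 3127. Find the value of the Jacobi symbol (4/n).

1

Pull out 2^2: since 3127 ≡ 7 (mod 8), (2/3127) = +1, so (2/3127)^2 = +1.
Reached (1/3127) = 1. Collecting the sign flips along the way, the symbol is +1.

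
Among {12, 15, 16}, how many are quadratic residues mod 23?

(12/23) = +1 → QR.
(15/23) = -1 → non-residue.
(16/23) = +1 → QR.
Total quadratic residues among the 3: 2.

2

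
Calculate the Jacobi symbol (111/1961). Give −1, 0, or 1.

Reciprocity: 111 ≡ 3 and 1961 ≡ 1 (mod 4), so (111/1961) = +(1961/111).
Reduce top mod 111: now compute (74/111).
Pull out 2: since 111 ≡ 7 (mod 8), (2/111) = +1.
Reciprocity: 37 ≡ 1 and 111 ≡ 3 (mod 4), so (37/111) = +(111/37).
Reduce top mod 37: now compute (0/37).
Top reduces to 0: gcd > 1, so the symbol is 0.

0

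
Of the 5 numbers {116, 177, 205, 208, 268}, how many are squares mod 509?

(116/509) = +1 → QR.
(177/509) = +1 → QR.
(205/509) = -1 → non-residue.
(208/509) = -1 → non-residue.
(268/509) = +1 → QR.
Total quadratic residues among the 5: 3.

3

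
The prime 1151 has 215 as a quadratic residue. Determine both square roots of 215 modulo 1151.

Since 1151 ≡ 3 (mod 4), a square root of 215 is 215^((1151+1)/4) = 215^288 mod 1151.
Repeated squaring: 215^2≡185, 215^4≡846, 215^8≡945, 215^16≡1000, 215^32≡932, 215^64≡770, 215^128≡135, 215^256≡960 (mod 1151).
215^288 = 215^(256+32) ≡ 393 (mod 1151).
Check: 393² = 154449 ≡ 215 (mod 1151). The two roots are 393 and 758.

393, 758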